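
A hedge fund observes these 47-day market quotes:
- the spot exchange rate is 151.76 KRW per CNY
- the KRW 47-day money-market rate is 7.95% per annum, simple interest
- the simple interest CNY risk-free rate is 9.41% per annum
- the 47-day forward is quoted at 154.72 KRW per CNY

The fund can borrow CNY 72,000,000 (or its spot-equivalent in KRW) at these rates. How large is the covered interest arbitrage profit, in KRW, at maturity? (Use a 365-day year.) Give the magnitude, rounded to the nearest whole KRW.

T = 47/365 years.
Invest the CNY and cover forward: 72,000,000 × 1.012116986301 × 154.72 = KRW 11,274,821,288.68.
Convert at spot and invest in KRW: 72,000,000 × 151.76 × 1.010236986301 = KRW 11,038,576,682.95.
The quoted forward overvalues CNY, so borrow KRW, buy CNY at spot, deposit the CNY at 9.41%, and sell the proceeds forward at 154.72.
Profit = 11,274,821,288.68 − 11,038,576,682.95 = KRW 236,244,606.

KRW 236,244,606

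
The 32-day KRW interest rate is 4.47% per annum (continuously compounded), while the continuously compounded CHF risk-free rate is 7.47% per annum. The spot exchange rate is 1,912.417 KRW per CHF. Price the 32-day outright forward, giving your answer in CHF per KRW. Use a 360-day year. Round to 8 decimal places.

0.00052429

T = 32/360 years.
KRW accumulates by e^(0.0447×32/360) = 1.0039812.
CHF accumulates by e^(0.0747×32/360) = 1.0066621.
CIP: F = S · (grow KRW)/(grow CHF) = 1912.417 × 1.0039812/1.0066621 = 1907.324 KRW per CHF.
Quoted the other way: 1/1907.324 = 0.00052429 CHF per KRW.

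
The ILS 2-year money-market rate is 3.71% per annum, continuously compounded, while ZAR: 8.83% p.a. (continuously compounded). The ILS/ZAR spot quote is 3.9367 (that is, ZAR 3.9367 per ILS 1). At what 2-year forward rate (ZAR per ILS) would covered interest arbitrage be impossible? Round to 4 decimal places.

T = 2 years.
ZAR accumulates by e^(0.0883×2) = 1.1931537.
Growth of 1 ILS over T: e^(0.0371×2) = 1.0770222.
Forward (ZAR per ILS) = 3.9367 × 1.1931537 / 1.0770222 = 4.361180.

4.3612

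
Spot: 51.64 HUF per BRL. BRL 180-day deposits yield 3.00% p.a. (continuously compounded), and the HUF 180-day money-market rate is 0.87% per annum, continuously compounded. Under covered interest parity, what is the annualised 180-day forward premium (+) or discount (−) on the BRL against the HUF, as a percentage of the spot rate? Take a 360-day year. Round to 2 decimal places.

T = 180/360 years.
No-arbitrage forward: 51.64 × 1.0043595 / 1.0151131 = 51.09295 HUF/BRL.
(F − S)/S ÷ T = (51.09295 − 51.64)/51.64/(180/360) = -0.021187 → -2.12%.

-2.12%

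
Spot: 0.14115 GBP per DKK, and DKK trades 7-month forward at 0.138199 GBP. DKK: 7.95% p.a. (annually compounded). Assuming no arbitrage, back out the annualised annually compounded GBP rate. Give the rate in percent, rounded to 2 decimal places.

4.11%

T = 7/12 years.
CIP gives F = S · g_GBP/g_DKK, so g_GBP/g_DKK = 0.138199/0.14115 = 0.9790932.
DKK growth factor: (1 + 0.0795)^(7/12) = 1.0456344.
Hence g_GBP = 1.0237735.
r = 1.0237735^(12/7) − 1 = 0.041100 → 4.11%.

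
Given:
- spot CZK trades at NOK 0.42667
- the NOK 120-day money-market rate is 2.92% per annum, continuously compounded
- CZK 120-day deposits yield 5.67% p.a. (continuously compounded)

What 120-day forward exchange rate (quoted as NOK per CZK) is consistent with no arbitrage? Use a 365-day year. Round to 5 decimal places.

0.42283

T = 120/365 years.
NOK growth factor: e^(0.0292×120/365) = 1.0096462.
CZK growth factor: e^(0.0567×120/365) = 1.0188159.
So F = 0.42667 × 1.0096462 / 1.0188159 = 0.4228298 (NOK/CZK).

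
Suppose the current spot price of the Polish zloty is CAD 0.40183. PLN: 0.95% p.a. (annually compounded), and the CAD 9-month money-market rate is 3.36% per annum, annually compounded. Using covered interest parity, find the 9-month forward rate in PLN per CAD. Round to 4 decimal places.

2.4450

T = 9/12 years.
CAD growth factor: (1 + 0.0336)^(9/12) = 1.0250956.
Growth of 1 PLN over T: (1 + 0.0095)^(9/12) = 1.0071166.
So F = 0.40183 × 1.0250956 / 1.0071166 = 0.4090035 (CAD/PLN).
Invert for PLN per CAD: 1 / 0.4090035 = 2.4450.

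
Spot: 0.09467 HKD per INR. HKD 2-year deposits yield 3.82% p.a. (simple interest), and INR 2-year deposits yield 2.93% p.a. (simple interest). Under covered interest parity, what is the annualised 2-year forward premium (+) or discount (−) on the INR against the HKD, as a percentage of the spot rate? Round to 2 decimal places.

+0.84%

T = 2 years.
CIP forward (HKD per INR) = 0.09467 × 1.076400/1.058600 = 0.09626184.
Annualised premium = (F − S)/S × (1/T) = (0.09626184 − 0.09467)/0.09467 ÷ 2 = 0.84%.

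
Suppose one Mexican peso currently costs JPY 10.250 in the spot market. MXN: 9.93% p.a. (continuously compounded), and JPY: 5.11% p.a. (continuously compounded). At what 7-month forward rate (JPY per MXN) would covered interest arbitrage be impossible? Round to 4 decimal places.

T = 7/12 years.
JPY accumulates by e^(0.0511×7/12) = 1.030257.
MXN growth factor: e^(0.0993×7/12) = 1.0596355.
CIP: F = S · (grow JPY)/(grow MXN) = 10.25 × 1.030257/1.0596355 = 9.965818 JPY per MXN.

9.9658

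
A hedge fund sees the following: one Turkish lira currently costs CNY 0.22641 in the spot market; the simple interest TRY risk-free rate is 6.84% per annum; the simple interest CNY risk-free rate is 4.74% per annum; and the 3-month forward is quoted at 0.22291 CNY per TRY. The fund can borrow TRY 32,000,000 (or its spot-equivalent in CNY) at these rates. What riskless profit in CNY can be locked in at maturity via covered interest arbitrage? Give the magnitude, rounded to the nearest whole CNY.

CNY 75,878

T = 3/12 years.
Route A — deposit TRY, sell forward: 32,000,000 × 1.017100 × 0.22291 = CNY 7,255,096.35.
Route B — convert at spot, deposit CNY: 32,000,000 × 0.22641 × 1.011850 = CNY 7,330,974.67.
The quoted forward undervalues TRY, so borrow TRY, convert to CNY at spot, deposit the CNY at 4.74%, and buy TRY forward at 0.22291 to cover the loan.
Profit = 7,330,974.67 − 7,255,096.35 = CNY 75,878.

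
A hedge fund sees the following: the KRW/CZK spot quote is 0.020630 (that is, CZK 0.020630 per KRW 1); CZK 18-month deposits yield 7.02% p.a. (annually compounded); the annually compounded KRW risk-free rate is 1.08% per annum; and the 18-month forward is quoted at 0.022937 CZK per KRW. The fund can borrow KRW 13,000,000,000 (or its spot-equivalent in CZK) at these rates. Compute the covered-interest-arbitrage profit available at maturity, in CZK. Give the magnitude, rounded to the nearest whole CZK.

T = 18/12 years.
Route A — deposit KRW, sell forward: 13,000,000,000 × 1.01624366159 × 0.022937 = CZK 303,024,551.26.
Route B — convert at spot, deposit CZK: 13,000,000,000 × 0.020630 × 1.10712694322 = CZK 296,920,374.90.
The quoted forward overvalues KRW, so borrow CZK, buy KRW at spot, deposit the KRW at 1.08%, and sell the proceeds forward at 0.022937.
Profit = 303,024,551.26 − 296,920,374.90 = CZK 6,104,176.

CZK 6,104,176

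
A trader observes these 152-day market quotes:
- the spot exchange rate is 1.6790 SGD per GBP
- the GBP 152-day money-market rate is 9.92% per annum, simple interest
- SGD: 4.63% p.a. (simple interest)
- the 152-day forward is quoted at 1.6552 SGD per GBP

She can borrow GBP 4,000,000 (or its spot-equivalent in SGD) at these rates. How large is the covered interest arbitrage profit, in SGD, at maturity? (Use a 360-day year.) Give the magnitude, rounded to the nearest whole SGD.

SGD 50,818

T = 152/360 years.
Invest the GBP and cover forward: 4,000,000 × 1.041884444 × 1.6552 = SGD 6,898,108.53.
Convert at spot and invest in SGD: 4,000,000 × 1.6790 × 1.019548889 = SGD 6,847,290.34.
The quoted forward overvalues GBP, so borrow SGD, buy GBP at spot, deposit the GBP at 9.92%, and sell the proceeds forward at 1.6552.
Profit = 6,898,108.53 − 6,847,290.34 = SGD 50,818.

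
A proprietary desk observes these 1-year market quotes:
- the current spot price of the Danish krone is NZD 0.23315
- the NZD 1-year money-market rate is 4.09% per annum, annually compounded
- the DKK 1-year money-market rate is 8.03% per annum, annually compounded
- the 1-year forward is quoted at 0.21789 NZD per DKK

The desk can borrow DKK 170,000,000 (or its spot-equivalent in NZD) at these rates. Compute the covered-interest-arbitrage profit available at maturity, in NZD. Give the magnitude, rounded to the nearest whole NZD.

T = 1 year.
Invest the DKK and cover forward: 170,000,000 × 1.080300 × 0.21789 = NZD 40,015,716.39.
Convert at spot and invest in NZD: 170,000,000 × 0.23315 × 1.040900 = NZD 41,256,591.95.
The quoted forward undervalues DKK, so borrow DKK, convert to NZD at spot, deposit the NZD at 4.09%, and buy DKK forward at 0.21789 to cover the loan.
The gap between the two covered legs is NZD 1,240,876.

NZD 1,240,876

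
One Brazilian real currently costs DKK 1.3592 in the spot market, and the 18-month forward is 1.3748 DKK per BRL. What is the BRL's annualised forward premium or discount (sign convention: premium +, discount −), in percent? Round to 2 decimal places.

+0.77%

T = 18/12 years.
BRL trades forward at +1.14773% vs spot over the period.
Per annum: 0.0114773 / (18/12) = 0.007652 = 0.77%.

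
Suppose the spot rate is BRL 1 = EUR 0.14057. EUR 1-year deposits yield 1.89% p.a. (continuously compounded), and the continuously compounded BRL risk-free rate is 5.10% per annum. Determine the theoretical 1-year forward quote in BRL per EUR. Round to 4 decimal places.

T = 1 year.
Growth of 1 EUR over T: e^(0.0189×1) = 1.0190797.
BRL growth factor: e^(0.0510×1) = 1.0523229.
CIP: F = S · (grow EUR)/(grow BRL) = 0.14057 × 1.0190797/1.0523229 = 0.1361294 EUR per BRL.
Quoted the other way: 1/0.1361294 = 7.3460 BRL per EUR.

7.3460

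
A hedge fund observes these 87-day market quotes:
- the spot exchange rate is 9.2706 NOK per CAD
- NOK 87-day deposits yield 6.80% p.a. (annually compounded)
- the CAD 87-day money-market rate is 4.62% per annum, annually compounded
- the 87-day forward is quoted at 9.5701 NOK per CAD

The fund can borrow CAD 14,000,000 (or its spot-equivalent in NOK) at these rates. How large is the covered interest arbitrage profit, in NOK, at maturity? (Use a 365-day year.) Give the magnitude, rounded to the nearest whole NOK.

NOK 3,591,893

T = 87/365 years.
Route A — deposit CAD, sell forward: 14,000,000 × 1.01082340316 × 9.5701 = NOK 135,431,534.71.
Route B — convert at spot, deposit NOK: 14,000,000 × 9.2706 × 1.01580450418 = NOK 131,839,641.31.
The quoted forward overvalues CAD, so borrow NOK, buy CAD at spot, deposit the CAD at 4.62%, and sell the proceeds forward at 9.5701.
The gap between the two covered legs is NOK 3,591,893.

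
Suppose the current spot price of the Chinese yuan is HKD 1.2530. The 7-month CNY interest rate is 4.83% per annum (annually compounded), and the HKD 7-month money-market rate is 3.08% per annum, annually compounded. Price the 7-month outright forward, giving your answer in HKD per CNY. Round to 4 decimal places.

T = 7/12 years.
Growth of 1 HKD over T: (1 + 0.0308)^(7/12) = 1.017853.
CNY growth factor: (1 + 0.0483)^(7/12) = 1.0278978.
CIP: F = S · (grow HKD)/(grow CNY) = 1.253 × 1.017853/1.0278978 = 1.240755 HKD per CNY.

1.2408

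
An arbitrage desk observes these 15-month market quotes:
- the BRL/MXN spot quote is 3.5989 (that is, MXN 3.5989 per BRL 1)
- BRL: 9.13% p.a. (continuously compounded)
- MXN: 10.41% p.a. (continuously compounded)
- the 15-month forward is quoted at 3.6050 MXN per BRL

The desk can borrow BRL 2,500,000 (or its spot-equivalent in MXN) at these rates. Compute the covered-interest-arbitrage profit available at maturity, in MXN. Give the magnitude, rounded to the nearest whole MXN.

T = 15/12 years.
Route A — deposit BRL, sell forward: 2,500,000 × 1.120892228 × 3.6050 = MXN 10,102,041.20.
Route B — convert at spot, deposit MXN: 2,500,000 × 3.5989 × 1.138970746 = MXN 10,247,604.54.
The quoted forward undervalues BRL, so borrow BRL, convert to MXN at spot, deposit the MXN at 10.41%, and buy BRL forward at 3.6050 to cover the loan.
Arbitrage profit = |10,102,041.20 − 10,247,604.54| = MXN 145,563.

MXN 145,563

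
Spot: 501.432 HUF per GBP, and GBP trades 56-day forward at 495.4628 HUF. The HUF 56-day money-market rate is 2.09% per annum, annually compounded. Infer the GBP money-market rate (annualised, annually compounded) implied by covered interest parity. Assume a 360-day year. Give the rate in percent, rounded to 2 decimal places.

10.26%

T = 56/360 years.
CIP gives F = S · g_HUF/g_GBP, so g_HUF/g_GBP = 495.4628/501.432 = 0.9880957.
The HUF side grows by (1 + 0.0209)^(56/360) = 1.0032228.
That pins the GBP growth at 1.0153093.
Annualise: 1.0153093^(360/56) − 1 = 0.102600 = 10.26%.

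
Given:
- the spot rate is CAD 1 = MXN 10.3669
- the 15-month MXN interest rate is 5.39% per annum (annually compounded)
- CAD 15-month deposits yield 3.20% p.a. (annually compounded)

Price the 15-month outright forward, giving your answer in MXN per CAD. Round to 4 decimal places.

10.6426

T = 15/12 years.
MXN growth factor: (1 + 0.0539)^(15/12) = 1.06782296.
CAD growth factor: (1 + 0.0320)^(15/12) = 1.04015874.
Forward (MXN per CAD) = 10.3669 × 1.06782296 / 1.04015874 = 10.642620.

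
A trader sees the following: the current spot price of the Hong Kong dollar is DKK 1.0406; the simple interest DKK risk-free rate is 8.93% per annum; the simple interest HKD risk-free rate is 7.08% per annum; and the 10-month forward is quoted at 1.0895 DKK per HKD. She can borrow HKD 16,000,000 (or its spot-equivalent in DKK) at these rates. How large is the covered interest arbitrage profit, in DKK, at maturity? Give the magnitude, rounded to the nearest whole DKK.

T = 10/12 years.
Keep in HKD, deliver into the forward: 16,000,000·1.059000·1.0895 = DKK 18,460,488.00.
Swap to DKK now, deposit: 16,000,000·1.0406·1.0744166667 = DKK 17,888,607.73.
The quoted forward overvalues HKD, so borrow DKK, buy HKD at spot, deposit the HKD at 7.08%, and sell the proceeds forward at 1.0895.
The gap between the two covered legs is DKK 571,880.

DKK 571,880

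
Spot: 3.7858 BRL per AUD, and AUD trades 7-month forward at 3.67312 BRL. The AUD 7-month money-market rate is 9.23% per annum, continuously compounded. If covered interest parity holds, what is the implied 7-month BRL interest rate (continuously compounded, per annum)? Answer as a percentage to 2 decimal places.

T = 7/12 years.
By CIP, F/S equals the BRL-to-AUD growth ratio: 3.67312/3.7858 = 0.9702361.
The AUD side grows by e^(0.0923×7/12) = 1.0553175.
So the BRL growth factor = 1.0239071.
Take logs: ln 1.0239071 / (7/12) = 0.040501, so 4.05%.

4.05%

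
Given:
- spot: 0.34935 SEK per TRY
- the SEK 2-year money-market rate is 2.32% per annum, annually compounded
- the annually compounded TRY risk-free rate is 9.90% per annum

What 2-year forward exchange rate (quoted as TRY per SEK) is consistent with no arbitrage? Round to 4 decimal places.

3.3023

T = 2 years.
SEK growth factor: (1 + 0.0232)^2 = 1.0469382.
Growth of 1 TRY over T: (1 + 0.0990)^2 = 1.207801.
So F = 0.34935 × 1.0469382 / 1.207801 = 0.3028213 (SEK/TRY).
Quoted the other way: 1/0.3028213 = 3.3023 TRY per SEK.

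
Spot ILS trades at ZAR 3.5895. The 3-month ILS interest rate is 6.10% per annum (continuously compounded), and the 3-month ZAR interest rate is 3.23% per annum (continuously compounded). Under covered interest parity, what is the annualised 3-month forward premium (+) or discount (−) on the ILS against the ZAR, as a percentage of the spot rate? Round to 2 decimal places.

T = 3/12 years.
F = S · g_ZAR/g_ILS = 3.5895 × 1.0081077/1.0153669 = 3.5638375.
Annualised premium = (F − S)/S × (1/T) = (3.5638375 − 3.5895)/3.5895 ÷ (3/12) = -2.86%.

-2.86%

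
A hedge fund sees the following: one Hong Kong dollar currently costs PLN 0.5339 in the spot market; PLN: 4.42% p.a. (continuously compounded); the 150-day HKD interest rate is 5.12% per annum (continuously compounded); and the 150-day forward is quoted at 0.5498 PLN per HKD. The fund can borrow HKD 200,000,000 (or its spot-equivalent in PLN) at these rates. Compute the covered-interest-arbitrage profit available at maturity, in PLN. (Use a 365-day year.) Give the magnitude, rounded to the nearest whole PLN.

PLN 3,560,876

T = 150/365 years.
Invest the HKD and cover forward: 200,000,000 × 1.02126402053 × 0.5498 = PLN 112,298,191.70.
Convert at spot and invest in PLN: 200,000,000 × 0.5339 × 1.0183303594 = PLN 108,737,315.78.
The quoted forward overvalues HKD, so borrow PLN, buy HKD at spot, deposit the HKD at 5.12%, and sell the proceeds forward at 0.5498.
Arbitrage profit = |112,298,191.70 − 108,737,315.78| = PLN 3,560,876.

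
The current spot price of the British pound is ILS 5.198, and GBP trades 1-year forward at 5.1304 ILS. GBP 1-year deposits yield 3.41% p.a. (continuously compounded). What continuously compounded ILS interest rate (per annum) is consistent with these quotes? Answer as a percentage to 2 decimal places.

2.10%

T = 1 year.
By CIP, F/S equals the ILS-to-GBP growth ratio: 5.1304/5.198 = 0.9869950.
The GBP side grows by e^(0.0341×1) = 1.0346881.
So the ILS growth factor = 1.021232.
Take logs: ln 1.021232 / 1 = 0.021010, so 2.10%.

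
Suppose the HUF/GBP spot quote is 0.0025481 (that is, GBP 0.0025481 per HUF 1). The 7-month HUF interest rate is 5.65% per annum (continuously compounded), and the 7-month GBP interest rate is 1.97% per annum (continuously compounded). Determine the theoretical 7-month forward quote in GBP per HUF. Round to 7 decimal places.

T = 7/12 years.
Growth of 1 GBP over T: e^(0.0197×7/12) = 1.0115579.
Growth of 1 HUF over T: e^(0.0565×7/12) = 1.0335075.
CIP: F = S · (grow GBP)/(grow HUF) = 0.0025481 × 1.0115579/1.0335075 = 0.002493984 GBP per HUF.

0.0024940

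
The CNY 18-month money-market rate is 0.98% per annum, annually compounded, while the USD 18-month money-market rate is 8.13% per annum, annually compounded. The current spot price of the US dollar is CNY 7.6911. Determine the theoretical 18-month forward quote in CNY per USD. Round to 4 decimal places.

6.9410

T = 18/12 years.
CNY accumulates by (1 + 0.0098)^(18/12) = 1.014736.
Growth of 1 USD over T: (1 + 0.0813)^(18/12) = 1.124396.
So F = 7.6911 × 1.014736 / 1.124396 = 6.941003 (CNY/USD).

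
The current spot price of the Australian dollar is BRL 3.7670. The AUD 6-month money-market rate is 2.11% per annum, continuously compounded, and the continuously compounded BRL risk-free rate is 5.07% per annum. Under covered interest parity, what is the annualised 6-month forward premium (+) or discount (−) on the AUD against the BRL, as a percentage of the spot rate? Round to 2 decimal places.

T = 6/12 years.
F = S · g_BRL/g_AUD = 3.767 × 1.025674/1.0106058 = 3.8231662.
(F − S)/S ÷ T = (3.8231662 − 3.767)/3.767/(6/12) = 0.029820 → 2.98%.

+2.98%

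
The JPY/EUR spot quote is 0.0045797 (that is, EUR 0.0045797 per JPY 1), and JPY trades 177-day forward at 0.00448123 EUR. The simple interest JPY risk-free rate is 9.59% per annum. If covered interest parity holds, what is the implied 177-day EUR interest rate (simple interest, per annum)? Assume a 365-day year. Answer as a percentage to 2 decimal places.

4.95%

T = 177/365 years.
By CIP, F/S equals the EUR-to-JPY growth ratio: 0.00448123/0.0045797 = 0.9784986.
The JPY side grows by 1 + 0.0959×177/365 = 1.0465049.
So the EUR growth factor = 1.0240036.
(1.0240036 − 1)/T = 0.049499, i.e. 4.95%.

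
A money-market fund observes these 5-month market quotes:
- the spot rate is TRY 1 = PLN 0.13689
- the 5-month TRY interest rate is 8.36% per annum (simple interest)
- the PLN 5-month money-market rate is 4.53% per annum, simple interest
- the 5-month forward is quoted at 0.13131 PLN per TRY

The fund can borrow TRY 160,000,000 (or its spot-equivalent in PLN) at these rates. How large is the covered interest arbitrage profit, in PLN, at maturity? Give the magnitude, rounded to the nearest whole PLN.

PLN 574,373

T = 5/12 years.
Keep in TRY, deliver into the forward: 160,000,000·1.0348333333·0.13131 = PLN 21,741,434.40.
Swap to PLN now, deposit: 160,000,000·0.13689·1.018875 = PLN 22,315,807.80.
The quoted forward undervalues TRY, so borrow TRY, convert to PLN at spot, deposit the PLN at 4.53%, and buy TRY forward at 0.13131 to cover the loan.
Arbitrage profit = |21,741,434.40 − 22,315,807.80| = PLN 574,373.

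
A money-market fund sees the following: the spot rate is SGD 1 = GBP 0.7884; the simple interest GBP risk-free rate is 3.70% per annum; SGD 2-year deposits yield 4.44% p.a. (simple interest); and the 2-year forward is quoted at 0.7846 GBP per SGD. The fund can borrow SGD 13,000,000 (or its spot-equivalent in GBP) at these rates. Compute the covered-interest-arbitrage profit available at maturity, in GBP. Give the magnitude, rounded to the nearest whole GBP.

T = 2 years.
Keep in SGD, deliver into the forward: 13,000,000·1.088800·0.7846 = GBP 11,105,542.24.
Swap to GBP now, deposit: 13,000,000·0.7884·1.074000 = GBP 11,007,640.80.
The quoted forward overvalues SGD, so borrow GBP, buy SGD at spot, deposit the SGD at 4.44%, and sell the proceeds forward at 0.7846.
Arbitrage profit = |11,105,542.24 − 11,007,640.80| = GBP 97,901.

GBP 97,901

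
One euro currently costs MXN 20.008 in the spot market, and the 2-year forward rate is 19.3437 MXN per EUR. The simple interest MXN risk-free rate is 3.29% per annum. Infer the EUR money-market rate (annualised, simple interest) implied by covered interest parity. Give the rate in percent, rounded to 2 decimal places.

T = 2 years.
F/S = 19.3437/20.008 = 0.9667983 = (growth of MXN) / (growth of EUR).
MXN growth factor: 1 + 0.0329×2 = 1.065800.
That pins the EUR growth at 1.1024016.
r = (1.1024016 − 1)/2 = 0.051201 → 5.12%.

5.12%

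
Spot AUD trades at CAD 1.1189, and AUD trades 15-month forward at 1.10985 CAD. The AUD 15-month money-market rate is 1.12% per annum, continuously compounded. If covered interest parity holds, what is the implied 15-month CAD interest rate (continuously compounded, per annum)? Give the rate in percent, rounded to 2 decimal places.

0.47%

T = 15/12 years.
By CIP, F/S equals the CAD-to-AUD growth ratio: 1.10985/1.1189 = 0.9919117.
The AUD side grows by e^(0.0112×15/12) = 1.0140985.
So the CAD growth factor = 1.0058962.
Take logs: ln 1.0058962 / (15/12) = 0.004703, so 0.47%.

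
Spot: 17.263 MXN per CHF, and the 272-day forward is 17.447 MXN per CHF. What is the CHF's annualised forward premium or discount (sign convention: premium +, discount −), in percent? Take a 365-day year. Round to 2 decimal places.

+1.43%

T = 272/365 years.
(F − S)/S = (17.447 − 17.263)/17.263 = 0.0106586.
Annualise by dividing by T: 0.0106586 / (272/365) = 0.014303 → 1.43%.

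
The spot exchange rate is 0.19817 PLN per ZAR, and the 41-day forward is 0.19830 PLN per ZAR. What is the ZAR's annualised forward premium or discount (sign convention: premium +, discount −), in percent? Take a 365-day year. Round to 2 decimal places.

T = 41/365 years.
(F − S)/S = (0.19830 − 0.19817)/0.19817 = 0.0006560.
Per annum: 0.0006560 / (41/365) = 0.005840 = 0.58%.

+0.58%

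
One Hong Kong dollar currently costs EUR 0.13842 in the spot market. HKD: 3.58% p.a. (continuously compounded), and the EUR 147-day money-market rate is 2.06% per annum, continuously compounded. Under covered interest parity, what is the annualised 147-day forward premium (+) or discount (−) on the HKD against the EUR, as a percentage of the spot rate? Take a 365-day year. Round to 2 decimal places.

T = 147/365 years.
CIP forward (EUR per HKD) = 0.13842 × 1.0083309/1.0145225 = 0.13757523.
(F − S)/S ÷ T = (0.13757523 − 0.13842)/0.13842/(147/365) = -0.015154 → -1.52%.

-1.52%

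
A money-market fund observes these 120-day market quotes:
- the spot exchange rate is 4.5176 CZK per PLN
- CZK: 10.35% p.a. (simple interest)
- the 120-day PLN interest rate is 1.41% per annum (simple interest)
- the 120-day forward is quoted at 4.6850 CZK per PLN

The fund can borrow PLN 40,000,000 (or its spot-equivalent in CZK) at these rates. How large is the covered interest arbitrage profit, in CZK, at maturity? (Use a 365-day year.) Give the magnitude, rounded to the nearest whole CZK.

T = 120/365 years.
Invest the PLN and cover forward: 40,000,000 × 1.00463561644 × 4.6850 = CZK 188,268,714.52.
Convert at spot and invest in CZK: 40,000,000 × 4.5176 × 1.03402739726 = CZK 186,852,886.79.
The quoted forward overvalues PLN, so borrow CZK, buy PLN at spot, deposit the PLN at 1.41%, and sell the proceeds forward at 4.6850.
Arbitrage profit = |188,268,714.52 − 186,852,886.79| = CZK 1,415,828.

CZK 1,415,828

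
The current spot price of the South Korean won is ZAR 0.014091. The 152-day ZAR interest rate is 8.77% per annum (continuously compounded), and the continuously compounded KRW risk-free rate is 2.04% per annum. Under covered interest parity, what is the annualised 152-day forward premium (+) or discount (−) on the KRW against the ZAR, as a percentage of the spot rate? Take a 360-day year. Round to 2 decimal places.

+6.83%

T = 152/360 years.
F = S · g_ZAR/g_KRW = 0.014091 × 1.037723/1.0086505 = 0.014497147.
(F − S)/S ÷ T = (0.014497147 − 0.014091)/0.014091/(152/360) = 0.068265 → 6.83%.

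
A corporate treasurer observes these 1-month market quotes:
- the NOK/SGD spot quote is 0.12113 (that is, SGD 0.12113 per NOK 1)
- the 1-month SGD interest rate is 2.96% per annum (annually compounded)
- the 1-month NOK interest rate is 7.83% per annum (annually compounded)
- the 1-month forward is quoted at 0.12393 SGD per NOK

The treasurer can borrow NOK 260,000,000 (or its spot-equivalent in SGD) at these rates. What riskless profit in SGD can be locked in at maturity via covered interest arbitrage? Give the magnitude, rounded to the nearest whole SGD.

SGD 854,409

T = 1/12 years.
Invest the NOK and cover forward: 260,000,000 × 1.006301918 × 0.12393 = SGD 32,424,859.14.
Convert at spot and invest in SGD: 260,000,000 × 0.12113 × 1.0024338217 = SGD 31,570,450.29.
The quoted forward overvalues NOK, so borrow SGD, buy NOK at spot, deposit the NOK at 7.83%, and sell the proceeds forward at 0.12393.
Arbitrage profit = |32,424,859.14 − 31,570,450.29| = SGD 854,409.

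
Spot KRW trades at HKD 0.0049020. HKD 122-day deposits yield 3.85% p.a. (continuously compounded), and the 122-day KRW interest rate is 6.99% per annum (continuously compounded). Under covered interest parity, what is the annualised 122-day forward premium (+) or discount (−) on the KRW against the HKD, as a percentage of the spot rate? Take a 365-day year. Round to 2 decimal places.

-3.12%

T = 122/365 years.
CIP forward (HKD per KRW) = 0.004902 × 1.0129516/1.0236389 = 0.0048508207.
(F − S)/S ÷ T = (0.0048508207 − 0.004902)/0.004902/(122/365) = -0.031236 → -3.12%.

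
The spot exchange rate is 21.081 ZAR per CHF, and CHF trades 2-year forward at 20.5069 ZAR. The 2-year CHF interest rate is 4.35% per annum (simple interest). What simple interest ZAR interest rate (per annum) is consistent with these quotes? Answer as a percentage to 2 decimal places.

T = 2 years.
CIP gives F = S · g_ZAR/g_CHF, so g_ZAR/g_CHF = 20.5069/21.081 = 0.9727669.
The CHF side grows by 1 + 0.0435×2 = 1.087000.
Hence g_ZAR = 1.0573976.
r = (1.0573976 − 1)/2 = 0.028699 → 2.87%.

2.87%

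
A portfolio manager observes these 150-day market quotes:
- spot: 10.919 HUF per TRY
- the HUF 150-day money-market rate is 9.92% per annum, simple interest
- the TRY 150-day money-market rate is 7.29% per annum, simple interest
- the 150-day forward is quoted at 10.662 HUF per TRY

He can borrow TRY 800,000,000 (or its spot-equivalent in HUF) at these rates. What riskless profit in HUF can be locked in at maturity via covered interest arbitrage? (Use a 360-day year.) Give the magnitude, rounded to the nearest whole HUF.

HUF 307,568,333

T = 150/360 years.
Keep in TRY, deliver into the forward: 800,000,000·1.030375·10.662 = HUF 8,788,686,600.00.
Swap to HUF now, deposit: 800,000,000·10.919·1.041333333333 = HUF 9,096,254,933.33.
The quoted forward undervalues TRY, so borrow TRY, convert to HUF at spot, deposit the HUF at 9.92%, and buy TRY forward at 10.662 to cover the loan.
The gap between the two covered legs is HUF 307,568,333.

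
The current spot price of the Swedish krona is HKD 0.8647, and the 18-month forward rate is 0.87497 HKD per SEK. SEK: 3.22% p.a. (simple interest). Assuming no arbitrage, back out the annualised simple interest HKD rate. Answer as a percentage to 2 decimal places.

4.05%

T = 18/12 years.
By CIP, F/S equals the HKD-to-SEK growth ratio: 0.87497/0.8647 = 1.0118770.
SEK growth factor: 1 + 0.0322×18/12 = 1.048300.
So the HKD growth factor = 1.0607507.
(1.0607507 − 1)/T = 0.040500, i.e. 4.05%.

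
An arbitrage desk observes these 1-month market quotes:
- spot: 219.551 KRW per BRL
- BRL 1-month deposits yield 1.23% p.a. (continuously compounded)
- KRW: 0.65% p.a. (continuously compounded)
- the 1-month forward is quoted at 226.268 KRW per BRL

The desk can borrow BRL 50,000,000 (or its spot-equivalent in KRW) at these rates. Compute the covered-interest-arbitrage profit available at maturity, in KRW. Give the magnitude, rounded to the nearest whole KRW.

KRW 341,504,396

T = 1/12 years.
Keep in BRL, deliver into the forward: 50,000,000·1.001025525492·226.268 = KRW 11,325,002,180.10.
Swap to KRW now, deposit: 50,000,000·219.551·1.000541813395 = KRW 10,983,497,783.63.
The quoted forward overvalues BRL, so borrow KRW, buy BRL at spot, deposit the BRL at 1.23%, and sell the proceeds forward at 226.268.
The gap between the two covered legs is KRW 341,504,396.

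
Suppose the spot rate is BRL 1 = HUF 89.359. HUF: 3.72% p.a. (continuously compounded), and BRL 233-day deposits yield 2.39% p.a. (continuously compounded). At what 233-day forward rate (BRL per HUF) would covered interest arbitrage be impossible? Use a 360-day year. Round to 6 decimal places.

T = 233/360 years.
Growth of 1 HUF over T: e^(0.0372×233/360) = 1.0243688.
BRL accumulates by e^(0.0239×233/360) = 1.0155889.
CIP: F = S · (grow HUF)/(grow BRL) = 89.359 × 1.0243688/1.0155889 = 90.13152 HUF per BRL.
Invert for BRL per HUF: 1 / 90.13152 = 0.011095.

0.011095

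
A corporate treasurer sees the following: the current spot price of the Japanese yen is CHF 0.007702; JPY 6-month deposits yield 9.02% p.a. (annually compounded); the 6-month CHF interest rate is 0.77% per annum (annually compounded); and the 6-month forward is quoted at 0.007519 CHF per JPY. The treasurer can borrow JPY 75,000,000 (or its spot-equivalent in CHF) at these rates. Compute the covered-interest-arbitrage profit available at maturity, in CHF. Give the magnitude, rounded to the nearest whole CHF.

CHF 8,939

T = 6/12 years.
Invest the JPY and cover forward: 75,000,000 × 1.04412643 × 0.007519 = CHF 588,809.00.
Convert at spot and invest in CHF: 75,000,000 × 0.007702 × 1.00384262 = CHF 579,869.69.
The quoted forward overvalues JPY, so borrow CHF, buy JPY at spot, deposit the JPY at 9.02%, and sell the proceeds forward at 0.007519.
Arbitrage profit = |588,809.00 − 579,869.69| = CHF 8,939.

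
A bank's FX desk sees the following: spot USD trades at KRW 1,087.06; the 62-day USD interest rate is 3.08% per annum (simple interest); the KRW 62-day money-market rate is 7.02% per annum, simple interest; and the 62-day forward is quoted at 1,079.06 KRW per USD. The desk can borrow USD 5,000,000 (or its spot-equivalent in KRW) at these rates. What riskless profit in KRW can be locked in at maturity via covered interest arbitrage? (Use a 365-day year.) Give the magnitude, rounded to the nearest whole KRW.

T = 62/365 years.
Invest the USD and cover forward: 5,000,000 × 1.005231780822 × 1079.06 = KRW 5,423,527,027.07.
Convert at spot and invest in KRW: 5,000,000 × 1087.06 × 1.011924383562 = KRW 5,500,112,601.97.
The quoted forward undervalues USD, so borrow USD, convert to KRW at spot, deposit the KRW at 7.02%, and buy USD forward at 1,079.06 to cover the loan.
Profit = 5,500,112,601.97 − 5,423,527,027.07 = KRW 76,585,575.

KRW 76,585,575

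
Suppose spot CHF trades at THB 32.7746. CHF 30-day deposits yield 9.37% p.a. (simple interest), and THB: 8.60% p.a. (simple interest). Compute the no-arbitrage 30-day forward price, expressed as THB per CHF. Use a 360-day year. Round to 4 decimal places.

32.7537

T = 30/360 years.
Growth of 1 THB over T: 1 + 0.0860×30/360 = 1.00716667.
Growth of 1 CHF over T: 1 + 0.0937×30/360 = 1.00780833.
So F = 32.7746 × 1.00716667 / 1.00780833 = 32.753733 (THB/CHF).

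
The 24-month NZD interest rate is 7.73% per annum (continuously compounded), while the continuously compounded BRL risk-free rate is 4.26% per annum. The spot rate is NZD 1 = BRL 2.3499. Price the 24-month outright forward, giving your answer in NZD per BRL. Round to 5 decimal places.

T = 2 years.
BRL accumulates by e^(0.0426×2) = 1.0889348.
NZD growth factor: e^(0.0773×2) = 1.167191.
So F = 2.3499 × 1.0889348 / 1.167191 = 2.192347 (BRL/NZD).
Quoted the other way: 1/2.192347 = 0.45613 NZD per BRL.

0.45613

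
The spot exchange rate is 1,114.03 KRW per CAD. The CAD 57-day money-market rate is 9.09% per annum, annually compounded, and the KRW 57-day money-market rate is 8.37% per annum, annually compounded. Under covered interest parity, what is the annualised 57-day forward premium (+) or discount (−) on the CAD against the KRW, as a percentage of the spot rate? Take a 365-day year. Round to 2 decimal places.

-0.66%

T = 57/365 years.
CIP forward (KRW per CAD) = 1114.03 × 1.0126318/1.0136795 = 1112.87858.
(F − S)/S ÷ T = (1112.87858 − 1114.03)/1114.03/(57/365) = -0.006618 → -0.66%.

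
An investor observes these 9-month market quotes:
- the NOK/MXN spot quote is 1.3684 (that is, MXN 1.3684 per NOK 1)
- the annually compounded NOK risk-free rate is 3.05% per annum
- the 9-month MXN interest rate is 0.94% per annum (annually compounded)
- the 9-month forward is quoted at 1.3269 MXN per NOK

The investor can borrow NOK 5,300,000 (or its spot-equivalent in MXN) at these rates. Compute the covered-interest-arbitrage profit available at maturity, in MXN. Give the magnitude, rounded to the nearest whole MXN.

T = 9/12 years.
Invest the NOK and cover forward: 5,300,000 × 1.022788879 × 1.3269 = MXN 7,192,834.39.
Convert at spot and invest in MXN: 5,300,000 × 1.3684 × 1.007041749 = MXN 7,303,590.43.
The quoted forward undervalues NOK, so borrow NOK, convert to MXN at spot, deposit the MXN at 0.94%, and buy NOK forward at 1.3269 to cover the loan.
The gap between the two covered legs is MXN 110,756.

MXN 110,756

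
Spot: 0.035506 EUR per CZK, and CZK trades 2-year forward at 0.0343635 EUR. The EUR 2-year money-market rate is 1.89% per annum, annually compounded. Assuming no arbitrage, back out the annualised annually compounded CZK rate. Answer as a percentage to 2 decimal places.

3.57%

T = 2 years.
By CIP, F/S equals the EUR-to-CZK growth ratio: 0.0343635/0.035506 = 0.9678223.
The EUR side grows by (1 + 0.0189)^2 = 1.0381572.
That pins the CZK growth at 1.0726734.
Annualise: 1.0726734^(1/2) − 1 = 0.035699 = 3.57%.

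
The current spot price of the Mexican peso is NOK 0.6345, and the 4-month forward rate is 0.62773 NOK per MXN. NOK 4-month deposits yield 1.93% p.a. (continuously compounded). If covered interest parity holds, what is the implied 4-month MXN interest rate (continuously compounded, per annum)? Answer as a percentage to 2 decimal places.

5.15%

T = 4/12 years.
CIP gives F = S · g_NOK/g_MXN, so g_NOK/g_MXN = 0.62773/0.6345 = 0.9893302.
NOK growth factor: e^(0.0193×4/12) = 1.0064541.
That pins the MXN growth at 1.0173086.
Take logs: ln 1.0173086 / (4/12) = 0.051482, so 5.15%.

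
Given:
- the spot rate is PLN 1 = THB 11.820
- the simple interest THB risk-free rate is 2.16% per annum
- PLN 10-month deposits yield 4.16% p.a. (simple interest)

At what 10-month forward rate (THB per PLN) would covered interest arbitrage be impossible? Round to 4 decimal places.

T = 10/12 years.
THB accumulates by 1 + 0.0216×10/12 = 1.018000.
PLN accumulates by 1 + 0.0416×10/12 = 1.03466667.
Forward (THB per PLN) = 11.82 × 1.018000 / 1.03466667 = 11.629600.

11.6296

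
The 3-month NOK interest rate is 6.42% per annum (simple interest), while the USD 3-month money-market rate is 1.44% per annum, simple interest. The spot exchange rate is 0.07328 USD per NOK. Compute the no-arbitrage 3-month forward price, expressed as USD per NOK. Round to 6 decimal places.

T = 3/12 years.
Growth of 1 USD over T: 1 + 0.0144×3/12 = 1.003600.
NOK growth factor: 1 + 0.0642×3/12 = 1.016050.
CIP: F = S · (grow USD)/(grow NOK) = 0.07328 × 1.003600/1.016050 = 0.07238208 USD per NOK.

0.072382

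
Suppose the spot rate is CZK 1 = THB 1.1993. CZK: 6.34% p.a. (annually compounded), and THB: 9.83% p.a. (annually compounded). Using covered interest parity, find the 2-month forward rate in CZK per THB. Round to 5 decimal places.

0.82934

T = 2/12 years.
THB growth factor: (1 + 0.0983)^(2/12) = 1.015750.
CZK accumulates by (1 + 0.0634)^(2/12) = 1.0102979.
CIP: F = S · (grow THB)/(grow CZK) = 1.1993 × 1.015750/1.0102979 = 1.205772 THB per CZK.
Invert for CZK per THB: 1 / 1.205772 = 0.82934.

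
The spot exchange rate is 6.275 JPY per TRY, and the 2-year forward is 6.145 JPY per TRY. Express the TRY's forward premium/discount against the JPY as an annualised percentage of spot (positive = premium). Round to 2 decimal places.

-1.04%

T = 2 years.
(F − S)/S = (6.145 − 6.275)/6.275 = -0.0207171.
×(1/T) gives -1.04% p.a.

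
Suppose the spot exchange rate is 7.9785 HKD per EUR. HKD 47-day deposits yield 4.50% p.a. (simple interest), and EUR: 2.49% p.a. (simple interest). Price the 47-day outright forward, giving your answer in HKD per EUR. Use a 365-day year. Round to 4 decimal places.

T = 47/365 years.
HKD growth factor: 1 + 0.0450×47/365 = 1.0057945.
EUR accumulates by 1 + 0.0249×47/365 = 1.0032063.
CIP: F = S · (grow HKD)/(grow EUR) = 7.9785 × 1.0057945/1.0032063 = 7.999084 HKD per EUR.

7.9991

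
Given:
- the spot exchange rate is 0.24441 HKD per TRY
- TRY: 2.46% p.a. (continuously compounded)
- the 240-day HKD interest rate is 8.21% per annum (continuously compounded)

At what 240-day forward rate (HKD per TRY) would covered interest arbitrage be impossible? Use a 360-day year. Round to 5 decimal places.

0.25396

T = 240/360 years.
Growth of 1 HKD over T: e^(0.0821×240/360) = 1.0562589.
TRY growth factor: e^(0.0246×240/360) = 1.0165352.
Forward (HKD per TRY) = 0.24441 × 1.0562589 / 1.0165352 = 0.2539609.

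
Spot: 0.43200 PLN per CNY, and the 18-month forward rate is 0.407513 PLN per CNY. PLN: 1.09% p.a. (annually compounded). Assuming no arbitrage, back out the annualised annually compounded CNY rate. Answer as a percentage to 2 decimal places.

5.10%

T = 18/12 years.
F/S = 0.407513/0.432 = 0.9433171 = (growth of PLN) / (growth of CNY).
PLN growth factor: (1 + 0.0109)^(18/12) = 1.0163945.
That pins the CNY growth at 1.0774685.
r = 1.0774685^(12/18) − 1 = 0.051001 → 5.10%.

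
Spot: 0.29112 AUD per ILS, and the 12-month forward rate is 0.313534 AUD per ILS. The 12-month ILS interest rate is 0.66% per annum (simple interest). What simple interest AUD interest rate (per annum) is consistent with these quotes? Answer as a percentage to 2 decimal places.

T = 1 year.
F/S = 0.313534/0.29112 = 1.0769923 = (growth of AUD) / (growth of ILS).
The ILS side grows by 1 + 0.0066×1 = 1.006600.
That pins the AUD growth at 1.0841004.
r = (1.0841004 − 1)/1 = 0.084100 → 8.41%.

8.41%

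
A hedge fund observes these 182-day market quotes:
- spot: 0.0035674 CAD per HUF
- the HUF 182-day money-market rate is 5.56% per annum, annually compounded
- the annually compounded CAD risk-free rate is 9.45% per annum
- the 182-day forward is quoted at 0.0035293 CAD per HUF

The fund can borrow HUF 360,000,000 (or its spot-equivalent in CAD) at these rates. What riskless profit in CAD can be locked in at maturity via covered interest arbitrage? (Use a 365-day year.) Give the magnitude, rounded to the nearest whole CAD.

T = 182/365 years.
Route A — deposit HUF, sell forward: 360,000,000 × 1.027347811 × 0.0035293 = CAD 1,305,294.71.
Route B — convert at spot, deposit CAD: 360,000,000 × 0.0035674 × 1.04605414 = CAD 1,343,409.67.
The quoted forward undervalues HUF, so borrow HUF, convert to CAD at spot, deposit the CAD at 9.45%, and buy HUF forward at 0.0035293 to cover the loan.
Profit = 1,343,409.67 − 1,305,294.71 = CAD 38,115.

CAD 38,115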